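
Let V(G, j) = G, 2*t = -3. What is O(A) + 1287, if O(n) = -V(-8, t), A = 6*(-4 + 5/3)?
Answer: 1295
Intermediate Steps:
t = -3/2 (t = (1/2)*(-3) = -3/2 ≈ -1.5000)
A = -14 (A = 6*(-4 + 5*(1/3)) = 6*(-4 + 5/3) = 6*(-7/3) = -14)
O(n) = 8 (O(n) = -1*(-8) = 8)
O(A) + 1287 = 8 + 1287 = 1295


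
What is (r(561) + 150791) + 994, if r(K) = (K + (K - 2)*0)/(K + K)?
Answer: 303571/2 ≈ 1.5179e+5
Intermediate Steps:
r(K) = ½ (r(K) = (K + (-2 + K)*0)/((2*K)) = (K + 0)*(1/(2*K)) = K*(1/(2*K)) = ½)
(r(561) + 150791) + 994 = (½ + 150791) + 994 = 301583/2 + 994 = 303571/2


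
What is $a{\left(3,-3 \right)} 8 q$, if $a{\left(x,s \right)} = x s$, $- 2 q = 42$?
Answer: $1512$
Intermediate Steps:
$q = -21$ ($q = \left(- \frac{1}{2}\right) 42 = -21$)
$a{\left(x,s \right)} = s x$
$a{\left(3,-3 \right)} 8 q = \left(-3\right) 3 \cdot 8 \left(-21\right) = \left(-9\right) 8 \left(-21\right) = \left(-72\right) \left(-21\right) = 1512$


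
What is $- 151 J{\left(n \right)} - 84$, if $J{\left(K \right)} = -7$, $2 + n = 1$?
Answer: $973$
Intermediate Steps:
$n = -1$ ($n = -2 + 1 = -1$)
$- 151 J{\left(n \right)} - 84 = \left(-151\right) \left(-7\right) - 84 = 1057 - 84 = 973$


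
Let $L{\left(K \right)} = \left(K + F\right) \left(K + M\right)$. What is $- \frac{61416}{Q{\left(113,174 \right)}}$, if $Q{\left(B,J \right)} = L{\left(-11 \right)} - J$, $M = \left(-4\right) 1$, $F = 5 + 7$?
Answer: $\frac{6824}{21} \approx 324.95$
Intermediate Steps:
$F = 12$
$M = -4$
$L{\left(K \right)} = \left(-4 + K\right) \left(12 + K\right)$ ($L{\left(K \right)} = \left(K + 12\right) \left(K - 4\right) = \left(12 + K\right) \left(-4 + K\right) = \left(-4 + K\right) \left(12 + K\right)$)
$Q{\left(B,J \right)} = -15 - J$ ($Q{\left(B,J \right)} = \left(-48 + \left(-11\right)^{2} + 8 \left(-11\right)\right) - J = \left(-48 + 121 - 88\right) - J = -15 - J$)
$- \frac{61416}{Q{\left(113,174 \right)}} = - \frac{61416}{-15 - 174} = - \frac{61416}{-189} = \left(-61416\right) \left(- \frac{1}{189}\right) = \frac{6824}{21}$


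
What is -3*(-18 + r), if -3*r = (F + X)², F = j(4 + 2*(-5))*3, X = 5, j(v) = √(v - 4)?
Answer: -11 + 30*I*√10 ≈ -11.0 + 94.868*I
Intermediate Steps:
j(v) = √(-4 + v)
F = 3*I*√10 (F = √(-4 + (4 + 2*(-5)))*3 = √(-4 + (4 - 10))*3 = √(-4 - 6)*3 = √(-10)*3 = (I*√10)*3 = 3*I*√10 ≈ 9.4868*I)
r = -(5 + 3*I*√10)²/3 (r = -(3*I*√10 + 5)²/3 = -(5 + 3*I*√10)²/3 ≈ 21.667 - 31.623*I)
-3*(-18 + r) = -3*(-18 + (65/3 - 10*I*√10)) = -3*(11/3 - 10*I*√10) = -11 + 30*I*√10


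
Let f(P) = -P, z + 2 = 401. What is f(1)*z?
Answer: -399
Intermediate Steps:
z = 399 (z = -2 + 401 = 399)
f(1)*z = -1*1*399 = -1*399 = -399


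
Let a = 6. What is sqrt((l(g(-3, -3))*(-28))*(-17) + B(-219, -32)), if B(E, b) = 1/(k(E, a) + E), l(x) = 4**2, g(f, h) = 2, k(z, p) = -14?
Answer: sqrt(413464791)/233 ≈ 87.270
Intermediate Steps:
l(x) = 16
B(E, b) = 1/(-14 + E)
sqrt((l(g(-3, -3))*(-28))*(-17) + B(-219, -32)) = sqrt((16*(-28))*(-17) + 1/(-14 - 219)) = sqrt(-448*(-17) + 1/(-233)) = sqrt(7616 - 1/233) = sqrt(1774527/233) = sqrt(413464791)/233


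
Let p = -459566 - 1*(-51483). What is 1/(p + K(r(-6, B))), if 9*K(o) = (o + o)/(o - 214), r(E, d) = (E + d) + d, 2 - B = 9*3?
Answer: -1215/495820789 ≈ -2.4505e-6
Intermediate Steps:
B = -25 (B = 2 - 9*3 = 2 - 1*27 = 2 - 27 = -25)
r(E, d) = E + 2*d
K(o) = 2*o/(9*(-214 + o)) (K(o) = ((o + o)/(o - 214))/9 = ((2*o)/(-214 + o))/9 = (2*o/(-214 + o))/9 = 2*o/(9*(-214 + o)))
p = -408083 (p = -459566 + 51483 = -408083)
1/(p + K(r(-6, B))) = 1/(-408083 + 2*(-6 + 2*(-25))/(9*(-214 + (-6 + 2*(-25))))) = 1/(-408083 + 2*(-6 - 50)/(9*(-214 + (-6 - 50)))) = 1/(-408083 + (2/9)*(-56)/(-214 - 56)) = 1/(-408083 + (2/9)*(-56)/(-270)) = 1/(-408083 + (2/9)*(-56)*(-1/270)) = 1/(-408083 + 56/1215) = 1/(-495820789/1215) = -1215/495820789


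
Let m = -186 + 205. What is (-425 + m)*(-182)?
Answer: 73892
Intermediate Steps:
m = 19
(-425 + m)*(-182) = (-425 + 19)*(-182) = -406*(-182) = 73892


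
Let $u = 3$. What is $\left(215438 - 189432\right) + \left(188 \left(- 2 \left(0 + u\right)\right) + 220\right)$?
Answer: $25098$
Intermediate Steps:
$\left(215438 - 189432\right) + \left(188 \left(- 2 \left(0 + u\right)\right) + 220\right) = \left(215438 - 189432\right) + \left(188 \left(- 2 \left(0 + 3\right)\right) + 220\right) = 26006 + \left(188 \left(\left(-2\right) 3\right) + 220\right) = 26006 + \left(188 \left(-6\right) + 220\right) = 26006 + \left(-1128 + 220\right) = 26006 - 908 = 25098$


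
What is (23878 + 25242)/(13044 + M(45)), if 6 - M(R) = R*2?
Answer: 307/81 ≈ 3.7901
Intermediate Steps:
M(R) = 6 - 2*R (M(R) = 6 - R*2 = 6 - 2*R)
(23878 + 25242)/(13044 + M(45)) = (23878 + 25242)/(13044 + (6 - 2*45)) = 49120/(13044 + (6 - 90)) = 49120/(13044 - 84) = 49120/12960 = 49120*(1/12960) = 307/81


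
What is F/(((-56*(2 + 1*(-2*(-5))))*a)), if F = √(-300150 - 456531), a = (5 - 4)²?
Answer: -I*√756681/672 ≈ -1.2945*I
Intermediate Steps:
a = 1 (a = 1² = 1)
F = I*√756681 (F = √(-756681) = I*√756681 ≈ 869.87*I)
F/(((-56*(2 + 1*(-2*(-5))))*a)) = (I*√756681)/((-56*(2 + 1*(-2*(-5)))*1)) = (I*√756681)/((-56*(2 + 1*10)*1)) = (I*√756681)/((-56*(2 + 10)*1)) = (I*√756681)/((-56*12*1)) = (I*√756681)/((-672*1)) = (I*√756681)/(-672) = (I*√756681)*(-1/672) = -I*√756681/672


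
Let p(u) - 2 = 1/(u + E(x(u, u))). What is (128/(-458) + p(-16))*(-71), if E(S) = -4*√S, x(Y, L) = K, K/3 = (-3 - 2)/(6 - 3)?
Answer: 71*(-1576*√5 + 6075*I)/(916*(√5 - 4*I)) ≈ -118.78 - 1.89*I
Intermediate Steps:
K = -5 (K = 3*((-3 - 2)/(6 - 3)) = 3*(-5/3) = -5)
x(Y, L) = -5
p(u) = 2 + 1/(u - 4*I*√5)
(128/(-458) + p(-16))*(-71) = (128/(-458) + (1 + 2*(-16) - 8*I*√5)/(-16 - 4*I*√5))*(-71) = (128*(-1/458) + (1 - 32 - 8*I*√5)/(-16 - 4*I*√5))*(-71) = (-64/229 + (-31 - 8*I*√5)/(-16 - 4*I*√5))*(-71) = 4544/229 - 71*(-31 - 8*I*√5)/(-16 - 4*I*√5)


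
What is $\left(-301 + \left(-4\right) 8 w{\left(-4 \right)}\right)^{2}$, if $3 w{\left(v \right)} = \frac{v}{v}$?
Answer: $\frac{874225}{9} \approx 97136.0$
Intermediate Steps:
$w{\left(v \right)} = \frac{1}{3}$ ($w{\left(v \right)} = \frac{v \frac{1}{v}}{3} = \frac{1}{3} \cdot 1 = \frac{1}{3}$)
$\left(-301 + \left(-4\right) 8 w{\left(-4 \right)}\right)^{2} = \left(-301 + \left(-4\right) 8 \cdot \frac{1}{3}\right)^{2} = \left(-301 - \frac{32}{3}\right)^{2} = \left(- \frac{935}{3}\right)^{2} = \frac{874225}{9}$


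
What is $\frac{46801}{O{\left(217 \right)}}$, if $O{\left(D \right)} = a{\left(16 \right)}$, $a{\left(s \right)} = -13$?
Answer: $- \frac{46801}{13} \approx -3600.1$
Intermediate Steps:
$O{\left(D \right)} = -13$
$\frac{46801}{O{\left(217 \right)}} = \frac{46801}{-13} = 46801 \left(- \frac{1}{13}\right) = - \frac{46801}{13}$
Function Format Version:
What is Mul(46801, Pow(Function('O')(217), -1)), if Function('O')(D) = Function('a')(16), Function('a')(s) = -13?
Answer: Rational(-46801, 13) ≈ -3600.1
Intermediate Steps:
Function('O')(D) = -13
Mul(46801, Pow(Function('O')(217), -1)) = Mul(46801, Pow(-13, -1)) = Mul(46801, Rational(-1, 13)) = Rational(-46801, 13)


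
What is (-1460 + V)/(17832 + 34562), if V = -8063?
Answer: -9523/52394 ≈ -0.18176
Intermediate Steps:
(-1460 + V)/(17832 + 34562) = (-1460 - 8063)/(17832 + 34562) = -9523/52394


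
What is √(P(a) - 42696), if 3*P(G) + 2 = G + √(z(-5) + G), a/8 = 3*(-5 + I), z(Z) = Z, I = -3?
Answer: √(-384846 + 3*I*√197)/3 ≈ 0.011313 + 206.79*I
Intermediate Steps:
a = -192 (a = 8*(3*(-5 - 3)) = 8*(3*(-8)) = 8*(-24) = -192)
P(G) = -⅔ + G/3 + √(-5 + G)/3 (P(G) = -⅔ + (G + √(-5 + G))/3 = -⅔ + (G/3 + √(-5 + G)/3) = -⅔ + G/3 + √(-5 + G)/3)
√(P(a) - 42696) = √((-⅔ + (⅓)*(-192) + √(-5 - 192)/3) - 42696) = √((-⅔ - 64 + √(-197)/3) - 42696) = √((-⅔ - 64 + (I*√197)/3) - 42696) = √((-⅔ - 64 + I*√197/3) - 42696) = √((-194/3 + I*√197/3) - 42696) = √(-128282/3 + I*√197/3)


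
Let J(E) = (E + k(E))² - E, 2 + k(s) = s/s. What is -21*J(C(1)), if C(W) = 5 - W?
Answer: -105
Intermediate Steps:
k(s) = -1 (k(s) = -2 + s/s = -2 + 1 = -1)
J(E) = (-1 + E)² - E (J(E) = (E - 1)² - E = (-1 + E)² - E)
-21*J(C(1)) = -21*((-1 + (5 - 1*1))² - (5 - 1*1)) = -21*((-1 + (5 - 1))² - (5 - 1)) = -21*((-1 + 4)² - 1*4) = -21*(3² - 4) = -21*(9 - 4) = -21*5 = -105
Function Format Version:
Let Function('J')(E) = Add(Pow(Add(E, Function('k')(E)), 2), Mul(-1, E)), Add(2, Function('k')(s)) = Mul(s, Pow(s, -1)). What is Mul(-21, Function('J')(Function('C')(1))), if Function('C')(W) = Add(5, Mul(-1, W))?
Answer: -105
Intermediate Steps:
Function('k')(s) = -1 (Function('k')(s) = Add(-2, Mul(s, Pow(s, -1))) = Add(-2, 1) = -1)
Function('J')(E) = Add(Pow(Add(-1, E), 2), Mul(-1, E)) (Function('J')(E) = Add(Pow(Add(E, -1), 2), Mul(-1, E)) = Add(Pow(Add(-1, E), 2), Mul(-1, E)))
Mul(-21, Function('J')(Function('C')(1))) = Mul(-21, Add(Pow(Add(-1, Add(5, Mul(-1, 1))), 2), Mul(-1, Add(5, Mul(-1, 1))))) = Mul(-21, Add(Pow(Add(-1, Add(5, -1)), 2), Mul(-1, Add(5, -1)))) = Mul(-21, Add(Pow(Add(-1, 4), 2), Mul(-1, 4))) = Mul(-21, Add(Pow(3, 2), -4)) = Mul(-21, Add(9, -4)) = Mul(-21, 5) = -105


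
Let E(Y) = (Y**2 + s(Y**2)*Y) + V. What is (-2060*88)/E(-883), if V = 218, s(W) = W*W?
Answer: 5665/16774652760773 ≈ 3.3771e-10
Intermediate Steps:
s(W) = W**2
E(Y) = 218 + Y**2 + Y**5 (E(Y) = (Y**2 + (Y**2)**2*Y) + 218 = (Y**2 + Y**4*Y) + 218 = (Y**2 + Y**5) + 218 = 218 + Y**2 + Y**5)
(-2060*88)/E(-883) = (-2060*88)/(218 + (-883)**2 + (-883)**5) = -181280/(218 + 779689 - 536788889124643) = -181280/(-536788888344736) = -181280*(-1/536788888344736) = 5665/16774652760773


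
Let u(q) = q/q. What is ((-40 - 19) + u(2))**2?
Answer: 3364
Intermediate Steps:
u(q) = 1
((-40 - 19) + u(2))**2 = ((-40 - 19) + 1)**2 = (-59 + 1)**2 = (-58)**2 = 3364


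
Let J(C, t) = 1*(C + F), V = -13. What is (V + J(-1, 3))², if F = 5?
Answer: 81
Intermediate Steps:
J(C, t) = 5 + C (J(C, t) = 1*(C + 5) = 1*(5 + C) = 5 + C)
(V + J(-1, 3))² = (-13 + (5 - 1))² = (-13 + 4)² = (-9)² = 81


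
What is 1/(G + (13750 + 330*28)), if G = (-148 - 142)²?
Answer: 1/107090 ≈ 9.3379e-6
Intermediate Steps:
G = 84100 (G = (-290)² = 84100)
1/(G + (13750 + 330*28)) = 1/(84100 + (13750 + 330*28)) = 1/(84100 + (13750 + 9240)) = 1/(84100 + 22990) = 1/107090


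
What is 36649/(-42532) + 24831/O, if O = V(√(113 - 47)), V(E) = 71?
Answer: 1053510013/3019772 ≈ 348.87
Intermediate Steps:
O = 71
36649/(-42532) + 24831/O = 36649/(-42532) + 24831/71 = 36649*(-1/42532) + 24831*(1/71) = -36649/42532 + 24831/71 = 1053510013/3019772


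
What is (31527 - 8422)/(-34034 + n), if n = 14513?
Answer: -23105/19521 ≈ -1.1836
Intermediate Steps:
(31527 - 8422)/(-34034 + n) = (31527 - 8422)/(-34034 + 14513) = 23105/(-19521) = 23105*(-1/19521) = -23105/19521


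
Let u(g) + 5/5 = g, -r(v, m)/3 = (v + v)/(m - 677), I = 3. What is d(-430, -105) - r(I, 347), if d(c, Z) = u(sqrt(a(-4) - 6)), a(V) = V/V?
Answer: -58/55 + I*sqrt(5) ≈ -1.0545 + 2.2361*I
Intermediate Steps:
a(V) = 1
r(v, m) = -6*v/(-677 + m) (r(v, m) = -3*(v + v)/(m - 677) = -3*2*v/(-677 + m) = -6*v/(-677 + m))
u(g) = -1 + g
d(c, Z) = -1 + I*sqrt(5) (d(c, Z) = -1 + sqrt(1 - 6) = -1 + sqrt(-5) = -1 + I*sqrt(5))
d(-430, -105) - r(I, 347) = (-1 + I*sqrt(5)) - (-6)*3/(-677 + 347) = (-1 + I*sqrt(5)) - (-6)*3/(-330) = (-1 + I*sqrt(5)) - (-6)*3*(-1)/330 = (-1 + I*sqrt(5)) - 1*3/55 = (-1 + I*sqrt(5)) - 3/55 = -58/55 + I*sqrt(5)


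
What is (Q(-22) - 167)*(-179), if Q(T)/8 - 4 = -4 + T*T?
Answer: -663195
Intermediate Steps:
Q(T) = 8*T² (Q(T) = 32 + 8*(-4 + T*T) = 32 + 8*(-4 + T²) = 32 + (-32 + 8*T²) = 8*T²)
(Q(-22) - 167)*(-179) = (8*(-22)² - 167)*(-179) = (8*484 - 167)*(-179) = (3872 - 167)*(-179) = 3705*(-179) = -663195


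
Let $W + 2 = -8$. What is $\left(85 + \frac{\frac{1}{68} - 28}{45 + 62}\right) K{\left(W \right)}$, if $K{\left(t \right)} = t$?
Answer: $- \frac{3082785}{3638} \approx -847.38$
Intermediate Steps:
$W = -10$ ($W = -2 - 8 = -10$)
$\left(85 + \frac{\frac{1}{68} - 28}{45 + 62}\right) K{\left(W \right)} = \left(85 + \frac{\frac{1}{68} - 28}{45 + 62}\right) \left(-10\right) = \left(85 + \frac{\frac{1}{68} - 28}{107}\right) \left(-10\right) = \left(85 - \frac{1903}{7276}\right) \left(-10\right) = \frac{616557}{7276} \left(-10\right) = - \frac{3082785}{3638}$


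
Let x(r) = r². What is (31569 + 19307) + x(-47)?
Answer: 53085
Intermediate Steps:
(31569 + 19307) + x(-47) = (31569 + 19307) + (-47)² = 50876 + 2209 = 53085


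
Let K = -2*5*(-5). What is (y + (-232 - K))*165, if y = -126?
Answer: -67320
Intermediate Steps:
K = 50 (K = -10*(-5) = 50)
(y + (-232 - K))*165 = (-126 + (-232 - 1*50))*165 = (-126 + (-232 - 50))*165 = (-126 - 282)*165 = -408*165 = -67320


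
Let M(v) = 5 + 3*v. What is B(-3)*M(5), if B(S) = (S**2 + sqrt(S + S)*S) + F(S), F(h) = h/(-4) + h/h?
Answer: 215 - 60*I*sqrt(6) ≈ 215.0 - 146.97*I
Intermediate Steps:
F(h) = 1 - h/4 (F(h) = h*(-1/4) + 1 = -h/4 + 1 = 1 - h/4)
B(S) = 1 + S**2 - S/4 + sqrt(2)*S**(3/2) (B(S) = (S**2 + sqrt(S + S)*S) + (1 - S/4) = (S**2 + sqrt(2*S)*S) + (1 - S/4) = (S**2 + (sqrt(2)*sqrt(S))*S) + (1 - S/4) = (S**2 + sqrt(2)*S**(3/2)) + (1 - S/4) = 1 + S**2 - S/4 + sqrt(2)*S**(3/2))
B(-3)*M(5) = (1 + (-3)**2 - 1/4*(-3) + sqrt(2)*(-3)**(3/2))*(5 + 3*5) = (1 + 9 + 3/4 + sqrt(2)*(-3*I*sqrt(3)))*(5 + 15) = (1 + 9 + 3/4 - 3*I*sqrt(6))*20 = (43/4 - 3*I*sqrt(6))*20 = 215 - 60*I*sqrt(6)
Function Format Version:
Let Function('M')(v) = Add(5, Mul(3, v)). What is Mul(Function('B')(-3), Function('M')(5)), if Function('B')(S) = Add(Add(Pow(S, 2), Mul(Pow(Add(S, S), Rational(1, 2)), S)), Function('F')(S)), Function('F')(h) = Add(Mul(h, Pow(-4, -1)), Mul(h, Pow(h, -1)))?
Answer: Add(215, Mul(-60, I, Pow(6, Rational(1, 2)))) ≈ Add(215.00, Mul(-146.97, I))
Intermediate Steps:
Function('F')(h) = Add(1, Mul(Rational(-1, 4), h)) (Function('F')(h) = Add(Mul(h, Rational(-1, 4)), 1) = Add(Mul(Rational(-1, 4), h), 1) = Add(1, Mul(Rational(-1, 4), h)))
Function('B')(S) = Add(1, Pow(S, 2), Mul(Rational(-1, 4), S), Mul(Pow(2, Rational(1, 2)), Pow(S, Rational(3, 2)))) (Function('B')(S) = Add(Add(Pow(S, 2), Mul(Pow(Add(S, S), Rational(1, 2)), S)), Add(1, Mul(Rational(-1, 4), S))) = Add(Add(Pow(S, 2), Mul(Pow(Mul(2, S), Rational(1, 2)), S)), Add(1, Mul(Rational(-1, 4), S))) = Add(Add(Pow(S, 2), Mul(Mul(Pow(2, Rational(1, 2)), Pow(S, Rational(1, 2))), S)), Add(1, Mul(Rational(-1, 4), S))) = Add(Add(Pow(S, 2), Mul(Pow(2, Rational(1, 2)), Pow(S, Rational(3, 2)))), Add(1, Mul(Rational(-1, 4), S))) = Add(1, Pow(S, 2), Mul(Rational(-1, 4), S), Mul(Pow(2, Rational(1, 2)), Pow(S, Rational(3, 2)))))
Mul(Function('B')(-3), Function('M')(5)) = Mul(Add(1, Pow(-3, 2), Mul(Rational(-1, 4), -3), Mul(Pow(2, Rational(1, 2)), Pow(-3, Rational(3, 2)))), Add(5, Mul(3, 5))) = Mul(Add(1, 9, Rational(3, 4), Mul(Pow(2, Rational(1, 2)), Mul(-3, I, Pow(3, Rational(1, 2))))), Add(5, 15)) = Mul(Add(1, 9, Rational(3, 4), Mul(-3, I, Pow(6, Rational(1, 2)))), 20) = Mul(Add(Rational(43, 4), Mul(-3, I, Pow(6, Rational(1, 2)))), 20) = Add(215, Mul(-60, I, Pow(6, Rational(1, 2))))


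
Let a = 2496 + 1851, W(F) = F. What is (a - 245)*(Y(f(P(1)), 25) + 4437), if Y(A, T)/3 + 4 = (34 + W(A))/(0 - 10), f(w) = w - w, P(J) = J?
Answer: 90547548/5 ≈ 1.8110e+7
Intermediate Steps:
f(w) = 0
a = 4347
Y(A, T) = -111/5 - 3*A/10 (Y(A, T) = -12 + 3*((34 + A)/(0 - 10)) = -12 + 3*((34 + A)/(-10)) = -12 + 3*((34 + A)*(-⅒)) = -12 + 3*(-17/5 - A/10) = -12 + (-51/5 - 3*A/10) = -111/5 - 3*A/10)
(a - 245)*(Y(f(P(1)), 25) + 4437) = (4347 - 245)*((-111/5 - 3/10*0) + 4437) = 4102*((-111/5 + 0) + 4437) = 4102*(-111/5 + 4437) = 4102*(22074/5) = 90547548/5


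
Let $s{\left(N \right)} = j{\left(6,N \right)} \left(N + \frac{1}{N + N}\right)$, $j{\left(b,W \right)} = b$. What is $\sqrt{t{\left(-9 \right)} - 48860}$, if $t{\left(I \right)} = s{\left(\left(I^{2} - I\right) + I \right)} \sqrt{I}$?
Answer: $\frac{\sqrt{-439740 + 13123 i}}{3} \approx 3.2979 + 221.07 i$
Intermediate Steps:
$s{\left(N \right)} = \frac{3}{N} + 6 N$ ($s{\left(N \right)} = 6 \left(N + \frac{1}{N + N}\right) = 6 \left(N + \frac{1}{2 N}\right) = \frac{3}{N} + 6 N$)
$t{\left(I \right)} = \sqrt{I} \left(\frac{3}{I^{2}} + 6 I^{2}\right)$ ($t{\left(I \right)} = \left(\frac{3}{\left(I^{2} - I\right) + I} + 6 \left(\left(I^{2} - I\right) + I\right)\right) \sqrt{I} = \left(\frac{3}{I^{2}} + 6 I^{2}\right) \sqrt{I} = \sqrt{I} \left(\frac{3}{I^{2}} + 6 I^{2}\right)$)
$\sqrt{t{\left(-9 \right)} - 48860} = \sqrt{\frac{3 \left(1 + 2 \left(-9\right)^{4}\right)}{\left(-27\right) i} - 48860} = \sqrt{3 \frac{i}{27} \left(1 + 2 \cdot 6561\right) - 48860} = \sqrt{3 \frac{i}{27} \left(1 + 13122\right) - 48860} = \sqrt{3 \frac{i}{27} \cdot 13123 - 48860} = \sqrt{\frac{13123 i}{9} - 48860} = \sqrt{-48860 + \frac{13123 i}{9}}$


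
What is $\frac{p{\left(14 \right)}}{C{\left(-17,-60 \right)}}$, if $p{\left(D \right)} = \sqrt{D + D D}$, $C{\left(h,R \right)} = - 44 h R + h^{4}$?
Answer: $\frac{\sqrt{210}}{38641} \approx 0.00037503$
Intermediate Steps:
$C{\left(h,R \right)} = h^{4} - 44 R h$ ($C{\left(h,R \right)} = - 44 R h + h^{4} = h^{4} - 44 R h$)
$p{\left(D \right)} = \sqrt{D + D^{2}}$
$\frac{p{\left(14 \right)}}{C{\left(-17,-60 \right)}} = \frac{\sqrt{14 \left(1 + 14\right)}}{\left(-17\right) \left(\left(-17\right)^{3} - -2640\right)} = \frac{\sqrt{14 \cdot 15}}{\left(-17\right) \left(-4913 + 2640\right)} = \frac{\sqrt{210}}{\left(-17\right) \left(-2273\right)} = \frac{\sqrt{210}}{38641}$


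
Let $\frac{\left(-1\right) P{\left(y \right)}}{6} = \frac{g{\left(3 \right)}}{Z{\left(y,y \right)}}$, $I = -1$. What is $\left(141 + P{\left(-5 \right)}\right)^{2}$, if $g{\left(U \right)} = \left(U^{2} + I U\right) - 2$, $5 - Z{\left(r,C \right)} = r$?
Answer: $\frac{480249}{25} \approx 19210.0$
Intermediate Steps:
$Z{\left(r,C \right)} = 5 - r$
$g{\left(U \right)} = -2 + U^{2} - U$ ($g{\left(U \right)} = \left(U^{2} - U\right) - 2 = -2 + U^{2} - U$)
$P{\left(y \right)} = - \frac{24}{5 - y}$ ($P{\left(y \right)} = - 6 \frac{-2 + 3^{2} - 3}{5 - y} = - 6 \frac{-2 + 9 - 3}{5 - y} = - 6 \frac{4}{5 - y} = - \frac{24}{5 - y}$)
$\left(141 + P{\left(-5 \right)}\right)^{2} = \left(141 + \frac{24}{-5 - 5}\right)^{2} = \left(141 + \frac{24}{-10}\right)^{2} = \left(141 + 24 \left(- \frac{1}{10}\right)\right)^{2} = \left(141 - \frac{12}{5}\right)^{2} = \left(\frac{693}{5}\right)^{2} = \frac{480249}{25}$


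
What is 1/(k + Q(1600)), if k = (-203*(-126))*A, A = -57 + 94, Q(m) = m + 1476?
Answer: 1/949462 ≈ 1.0532e-6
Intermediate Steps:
Q(m) = 1476 + m
A = 37
k = 946386 (k = -203*(-126)*37 = 25578*37 = 946386)
1/(k + Q(1600)) = 1/(946386 + (1476 + 1600)) = 1/(946386 + 3076) = 1/949462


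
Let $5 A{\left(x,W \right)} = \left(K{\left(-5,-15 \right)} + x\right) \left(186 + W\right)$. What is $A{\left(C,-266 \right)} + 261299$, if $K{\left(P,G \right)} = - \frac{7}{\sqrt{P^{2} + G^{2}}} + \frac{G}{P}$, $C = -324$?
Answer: $266435 + \frac{56 \sqrt{10}}{25} \approx 2.6644 \cdot 10^{5}$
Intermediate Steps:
$K{\left(P,G \right)} = - \frac{7}{\sqrt{G^{2} + P^{2}}} + \frac{G}{P}$
$A{\left(x,W \right)} = \frac{\left(186 + W\right) \left(3 + x - \frac{7 \sqrt{10}}{50}\right)}{5}$ ($A{\left(x,W \right)} = \frac{\left(\left(- \frac{7}{\sqrt{\left(-15\right)^{2} + \left(-5\right)^{2}}} - \frac{15}{-5}\right) + x\right) \left(186 + W\right)}{5} = \frac{\left(\left(- \frac{7}{\sqrt{225 + 25}} - -3\right) + x\right) \left(186 + W\right)}{5} = \frac{\left(\left(- \frac{7}{5 \sqrt{10}} + 3\right) + x\right) \left(186 + W\right)}{5} = \frac{\left(\left(- 7 \frac{\sqrt{10}}{50} + 3\right) + x\right) \left(186 + W\right)}{5} = \frac{\left(\left(- \frac{7 \sqrt{10}}{50} + 3\right) + x\right) \left(186 + W\right)}{5} = \frac{\left(\left(3 - \frac{7 \sqrt{10}}{50}\right) + x\right) \left(186 + W\right)}{5} = \frac{\left(3 + x - \frac{7 \sqrt{10}}{50}\right) \left(186 + W\right)}{5} = \frac{\left(186 + W\right) \left(3 + x - \frac{7 \sqrt{10}}{50}\right)}{5}$)
$A{\left(C,-266 \right)} + 261299 = \left(\frac{558}{5} - \frac{651 \sqrt{10}}{125} + \frac{186}{5} \left(-324\right) + \frac{1}{5} \left(-266\right) \left(-324\right) + \frac{1}{250} \left(-266\right) \left(150 - 7 \sqrt{10}\right)\right) + 261299 = \left(\frac{558}{5} - \frac{651 \sqrt{10}}{125} - \frac{60264}{5} + \frac{86184}{5} - \left(\frac{798}{5} - \frac{931 \sqrt{10}}{125}\right)\right) + 261299 = \left(5136 + \frac{56 \sqrt{10}}{25}\right) + 261299 = 266435 + \frac{56 \sqrt{10}}{25}$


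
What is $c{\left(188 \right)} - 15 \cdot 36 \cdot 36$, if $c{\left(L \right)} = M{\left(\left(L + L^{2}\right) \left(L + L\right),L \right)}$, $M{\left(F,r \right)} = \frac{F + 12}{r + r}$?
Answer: $\frac{1512651}{94} \approx 16092.0$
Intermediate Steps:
$M{\left(F,r \right)} = \frac{12 + F}{2 r}$
$c{\left(L \right)} = \frac{12 + 2 L \left(L + L^{2}\right)}{2 L}$ ($c{\left(L \right)} = \frac{12 + \left(L + L^{2}\right) \left(L + L\right)}{2 L} = \frac{12 + \left(L + L^{2}\right) 2 L}{2 L} = \frac{12 + 2 L \left(L + L^{2}\right)}{2 L}$)
$c{\left(188 \right)} - 15 \cdot 36 \cdot 36 = \left(188 + 188^{2} + \frac{6}{188}\right) - 15 \cdot 36 \cdot 36 = \left(188 + 35344 + 6 \cdot \frac{1}{188}\right) - 540 \cdot 36 = \left(188 + 35344 + \frac{3}{94}\right) - 19440 = \frac{3340011}{94} - 19440 = \frac{1512651}{94}$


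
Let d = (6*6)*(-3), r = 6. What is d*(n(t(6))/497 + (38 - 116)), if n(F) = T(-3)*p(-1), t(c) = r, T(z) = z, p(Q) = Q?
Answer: 4186404/497 ≈ 8423.3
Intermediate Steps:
t(c) = 6
n(F) = 3 (n(F) = -3*(-1) = 3)
d = -108 (d = 36*(-3) = -108)
d*(n(t(6))/497 + (38 - 116)) = -108*(3/497 + (38 - 116)) = -108*(3*(1/497) - 78) = -108*(3/497 - 78) = -108*(-38763/497) = 4186404/497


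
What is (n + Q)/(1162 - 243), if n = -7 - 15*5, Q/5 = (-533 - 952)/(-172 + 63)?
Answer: -1513/100171 ≈ -0.015104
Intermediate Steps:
Q = 7425/109 (Q = 5*((-533 - 952)/(-172 + 63)) = 5*(-1485/(-109)) = 5*(-1485*(-1/109)) = 5*(1485/109) = 7425/109 ≈ 68.119)
n = -82 (n = -7 - 75 = -82)
(n + Q)/(1162 - 243) = (-82 + 7425/109)/(1162 - 243) = -1513/109/919 = -1513/109*1/919 = -1513/100171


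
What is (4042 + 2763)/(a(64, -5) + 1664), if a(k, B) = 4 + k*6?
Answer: 6805/2052 ≈ 3.3163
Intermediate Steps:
a(k, B) = 4 + 6*k
(4042 + 2763)/(a(64, -5) + 1664) = (4042 + 2763)/((4 + 6*64) + 1664) = 6805/((4 + 384) + 1664) = 6805/(388 + 1664) = 6805/2052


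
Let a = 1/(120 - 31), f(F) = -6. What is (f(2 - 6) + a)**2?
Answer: 284089/7921 ≈ 35.865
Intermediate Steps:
a = 1/89 ≈ 0.011236
(f(2 - 6) + a)**2 = (-6 + 1/89)**2 = (-533/89)**2 = 284089/7921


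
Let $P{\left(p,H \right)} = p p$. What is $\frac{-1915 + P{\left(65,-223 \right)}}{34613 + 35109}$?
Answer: $\frac{1155}{34861} \approx 0.033132$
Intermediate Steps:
$P{\left(p,H \right)} = p^{2}$
$\frac{-1915 + P{\left(65,-223 \right)}}{34613 + 35109} = \frac{-1915 + 65^{2}}{34613 + 35109} = \frac{-1915 + 4225}{69722} = 2310 \cdot \frac{1}{69722} = \frac{1155}{34861}$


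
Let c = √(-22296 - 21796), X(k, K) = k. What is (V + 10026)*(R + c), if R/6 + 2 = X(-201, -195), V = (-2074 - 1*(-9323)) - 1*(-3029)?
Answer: -24730272 + 40608*I*√11023 ≈ -2.473e+7 + 4.2635e+6*I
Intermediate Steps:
V = 10278 (V = (-2074 + 9323) + 3029 = 7249 + 3029 = 10278)
R = -1218 (R = -12 + 6*(-201) = -12 - 1206 = -1218)
c = 2*I*√11023 (c = √(-44092) = 2*I*√11023 ≈ 209.98*I)
(V + 10026)*(R + c) = (10278 + 10026)*(-1218 + 2*I*√11023) = 20304*(-1218 + 2*I*√11023) = -24730272 + 40608*I*√11023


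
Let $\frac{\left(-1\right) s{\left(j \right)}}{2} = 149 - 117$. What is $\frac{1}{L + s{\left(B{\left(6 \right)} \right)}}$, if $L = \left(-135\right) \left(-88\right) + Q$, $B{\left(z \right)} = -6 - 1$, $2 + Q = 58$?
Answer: $\frac{1}{11872} \approx 8.4232 \cdot 10^{-5}$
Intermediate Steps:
$Q = 56$ ($Q = -2 + 58 = 56$)
$B{\left(z \right)} = -7$
$L = 11936$ ($L = \left(-135\right) \left(-88\right) + 56 = 11880 + 56 = 11936$)
$s{\left(j \right)} = -64$ ($s{\left(j \right)} = - 2 \left(149 - 117\right) = \left(-2\right) 32 = -64$)
$\frac{1}{L + s{\left(B{\left(6 \right)} \right)}} = \frac{1}{11936 - 64} = \frac{1}{11872}$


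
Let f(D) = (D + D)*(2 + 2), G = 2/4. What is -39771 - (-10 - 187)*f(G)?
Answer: -38983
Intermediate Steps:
G = ½ (G = 2*(¼) = ½ ≈ 0.50000)
f(D) = 8*D (f(D) = (2*D)*4 = 8*D)
-39771 - (-10 - 187)*f(G) = -39771 - (-10 - 187)*8*(½) = -39771 - (-197)*4 = -39771 - 1*(-788) = -39771 + 788 = -38983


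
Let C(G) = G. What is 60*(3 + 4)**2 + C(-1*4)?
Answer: 2936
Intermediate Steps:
60*(3 + 4)**2 + C(-1*4) = 60*(3 + 4)**2 - 1*4 = 60*7**2 - 4 = 60*49 - 4 = 2940 - 4 = 2936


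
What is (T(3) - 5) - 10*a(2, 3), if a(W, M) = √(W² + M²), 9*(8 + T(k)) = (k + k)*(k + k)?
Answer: -9 - 10*√13 ≈ -45.056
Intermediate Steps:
T(k) = -8 + 4*k²/9 (T(k) = -8 + ((k + k)*(k + k))/9 = -8 + ((2*k)*(2*k))/9 = -8 + (4*k²)/9 = -8 + 4*k²/9)
a(W, M) = √(M² + W²)
(T(3) - 5) - 10*a(2, 3) = ((-8 + (4/9)*3²) - 5) - 10*√(3² + 2²) = ((-8 + (4/9)*9) - 5) - 10*√(9 + 4) = ((-8 + 4) - 5) - 10*√13 = (-4 - 5) - 10*√13 = -9 - 10*√13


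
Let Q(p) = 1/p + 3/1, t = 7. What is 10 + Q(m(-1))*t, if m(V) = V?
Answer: 24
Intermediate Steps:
Q(p) = 3 + 1/p (Q(p) = 1/p + 3*1 = 1/p + 3 = 3 + 1/p)
10 + Q(m(-1))*t = 10 + (3 + 1/(-1))*7 = 10 + (3 - 1)*7 = 10 + 2*7 = 10 + 14 = 24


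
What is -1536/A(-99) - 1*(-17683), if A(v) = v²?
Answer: 57769849/3267 ≈ 17683.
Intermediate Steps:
-1536/A(-99) - 1*(-17683) = -1536/((-99)²) - 1*(-17683) = -1536/9801 + 17683 = -1536*1/9801 + 17683 = -512/3267 + 17683 = 57769849/3267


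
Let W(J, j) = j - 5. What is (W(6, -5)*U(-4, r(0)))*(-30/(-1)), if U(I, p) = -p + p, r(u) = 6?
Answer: 0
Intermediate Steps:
W(J, j) = -5 + j
U(I, p) = 0
(W(6, -5)*U(-4, r(0)))*(-30/(-1)) = ((-5 - 5)*0)*(-30/(-1)) = (-10*0)*(-30*(-1)) = 0*30 = 0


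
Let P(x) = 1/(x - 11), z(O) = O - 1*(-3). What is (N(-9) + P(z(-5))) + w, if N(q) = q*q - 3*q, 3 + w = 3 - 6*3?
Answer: 1169/13 ≈ 89.923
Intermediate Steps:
z(O) = 3 + O (z(O) = O + 3 = 3 + O)
P(x) = 1/(-11 + x)
w = -18 (w = -3 + (3 - 6*3) = -3 + (3 - 18) = -3 - 15 = -18)
N(q) = q**2 - 3*q
(N(-9) + P(z(-5))) + w = (-9*(-3 - 9) + 1/(-11 + (3 - 5))) - 18 = (-9*(-12) + 1/(-11 - 2)) - 18 = (108 + 1/(-13)) - 18 = (108 - 1/13) - 18 = 1403/13 - 18 = 1169/13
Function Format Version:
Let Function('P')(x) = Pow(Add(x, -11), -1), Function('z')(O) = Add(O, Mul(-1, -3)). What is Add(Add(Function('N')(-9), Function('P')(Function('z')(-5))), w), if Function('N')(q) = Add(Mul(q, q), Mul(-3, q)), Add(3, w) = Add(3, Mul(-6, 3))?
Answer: Rational(1169, 13) ≈ 89.923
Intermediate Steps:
Function('z')(O) = Add(3, O) (Function('z')(O) = Add(O, 3) = Add(3, O))
Function('P')(x) = Pow(Add(-11, x), -1)
w = -18 (w = Add(-3, Add(3, Mul(-6, 3))) = Add(-3, Add(3, -18)) = Add(-3, -15) = -18)
Function('N')(q) = Add(Pow(q, 2), Mul(-3, q))
Add(Add(Function('N')(-9), Function('P')(Function('z')(-5))), w) = Add(Add(Mul(-9, Add(-3, -9)), Pow(Add(-11, Add(3, -5)), -1)), -18) = Add(Add(Mul(-9, -12), Pow(Add(-11, -2), -1)), -18) = Add(Add(108, Pow(-13, -1)), -18) = Add(Add(108, Rational(-1, 13)), -18) = Add(Rational(1403, 13), -18) = Rational(1169, 13)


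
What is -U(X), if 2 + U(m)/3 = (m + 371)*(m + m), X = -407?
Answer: -87906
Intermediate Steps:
U(m) = -6 + 6*m*(371 + m) (U(m) = -6 + 3*((m + 371)*(m + m)) = -6 + 3*((371 + m)*(2*m)) = -6 + 3*(2*m*(371 + m)) = -6 + 6*m*(371 + m))
-U(X) = -(-6 + 6*(-407)² + 2226*(-407)) = -(-6 + 6*165649 - 905982) = -(-6 + 993894 - 905982) = -1*87906 = -87906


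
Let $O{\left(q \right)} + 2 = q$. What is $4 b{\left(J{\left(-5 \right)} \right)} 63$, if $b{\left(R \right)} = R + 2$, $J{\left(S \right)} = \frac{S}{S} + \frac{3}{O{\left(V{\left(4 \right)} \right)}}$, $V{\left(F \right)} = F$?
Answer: $1134$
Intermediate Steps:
$O{\left(q \right)} = -2 + q$
$J{\left(S \right)} = \frac{5}{2}$ ($J{\left(S \right)} = \frac{S}{S} + \frac{3}{-2 + 4} = 1 + \frac{3}{2} = \frac{5}{2}$)
$b{\left(R \right)} = 2 + R$
$4 b{\left(J{\left(-5 \right)} \right)} 63 = 4 \left(2 + \frac{5}{2}\right) 63 = 4 \cdot \frac{9}{2} \cdot 63 = 18 \cdot 63 = 1134$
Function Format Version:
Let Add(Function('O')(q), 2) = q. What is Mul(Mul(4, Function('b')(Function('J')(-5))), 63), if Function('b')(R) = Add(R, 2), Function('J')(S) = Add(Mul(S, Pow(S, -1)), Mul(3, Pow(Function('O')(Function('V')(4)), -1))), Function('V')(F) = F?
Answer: 1134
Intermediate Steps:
Function('O')(q) = Add(-2, q)
Function('J')(S) = Rational(5, 2) (Function('J')(S) = Add(Mul(S, Pow(S, -1)), Mul(3, Pow(Add(-2, 4), -1))) = Add(1, Mul(3, Pow(2, -1))) = Add(1, Mul(3, Rational(1, 2))) = Add(1, Rational(3, 2)) = Rational(5, 2))
Function('b')(R) = Add(2, R)
Mul(Mul(4, Function('b')(Function('J')(-5))), 63) = Mul(Mul(4, Add(2, Rational(5, 2))), 63) = Mul(Mul(4, Rational(9, 2)), 63) = Mul(18, 63) = 1134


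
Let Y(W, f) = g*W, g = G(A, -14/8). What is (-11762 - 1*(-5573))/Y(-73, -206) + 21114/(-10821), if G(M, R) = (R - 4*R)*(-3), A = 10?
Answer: -40554218/5529531 ≈ -7.3341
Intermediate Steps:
G(M, R) = 9*R (G(M, R) = -3*R*(-3) = 9*R)
g = -63/4 (g = 9*(-14/8) = 9*(-14*1/8) = 9*(-7/4) = -63/4 ≈ -15.750)
Y(W, f) = -63*W/4
(-11762 - 1*(-5573))/Y(-73, -206) + 21114/(-10821) = (-11762 - 1*(-5573))/((-63/4*(-73))) + 21114/(-10821) = (-11762 + 5573)/(4599/4) + 21114*(-1/10821) = -6189*4/4599 - 7038/3607 = -8252/1533 - 7038/3607 = -40554218/5529531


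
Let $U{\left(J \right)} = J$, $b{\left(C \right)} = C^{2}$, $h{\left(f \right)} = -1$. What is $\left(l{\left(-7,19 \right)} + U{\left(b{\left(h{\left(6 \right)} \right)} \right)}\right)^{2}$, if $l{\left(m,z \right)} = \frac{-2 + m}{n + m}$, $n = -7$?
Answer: $\frac{529}{196} \approx 2.699$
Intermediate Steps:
$l{\left(m,z \right)} = \frac{-2 + m}{-7 + m}$
$\left(l{\left(-7,19 \right)} + U{\left(b{\left(h{\left(6 \right)} \right)} \right)}\right)^{2} = \left(\frac{-2 - 7}{-7 - 7} + \left(-1\right)^{2}\right)^{2} = \left(\frac{1}{-14} \left(-9\right) + 1\right)^{2} = \left(\left(- \frac{1}{14}\right) \left(-9\right) + 1\right)^{2} = \left(\frac{9}{14} + 1\right)^{2} = \left(\frac{23}{14}\right)^{2} = \frac{529}{196}$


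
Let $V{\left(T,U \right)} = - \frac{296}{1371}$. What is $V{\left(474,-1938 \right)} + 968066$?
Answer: $\frac{1327218190}{1371} \approx 9.6807 \cdot 10^{5}$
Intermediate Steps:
$V{\left(T,U \right)} = - \frac{296}{1371}$ ($V{\left(T,U \right)} = \left(-296\right) \frac{1}{1371} = - \frac{296}{1371}$)
$V{\left(474,-1938 \right)} + 968066 = - \frac{296}{1371} + 968066 = \frac{1327218190}{1371}$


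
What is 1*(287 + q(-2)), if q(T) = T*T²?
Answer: 279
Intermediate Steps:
q(T) = T³
1*(287 + q(-2)) = 1*(287 + (-2)³) = 1*(287 - 8) = 1*279 = 279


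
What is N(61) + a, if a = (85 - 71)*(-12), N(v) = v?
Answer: -107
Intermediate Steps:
a = -168 (a = 14*(-12) = -168)
N(61) + a = 61 - 168 = -107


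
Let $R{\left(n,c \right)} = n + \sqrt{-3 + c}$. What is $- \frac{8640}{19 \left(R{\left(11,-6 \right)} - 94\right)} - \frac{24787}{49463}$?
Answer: $\frac{16111136383}{3241359853} + \frac{12960 i}{65531} \approx 4.9705 + 0.19777 i$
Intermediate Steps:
$- \frac{8640}{19 \left(R{\left(11,-6 \right)} - 94\right)} - \frac{24787}{49463} = - \frac{8640}{19 \left(\left(11 + \sqrt{-3 - 6}\right) - 94\right)} - \frac{24787}{49463} = - \frac{8640}{19 \left(\left(11 + \sqrt{-9}\right) - 94\right)} - \frac{24787}{49463} = - \frac{8640}{19 \left(\left(11 + 3 i\right) - 94\right)} - \frac{24787}{49463} = - \frac{8640}{19 \left(-83 + 3 i\right)} - \frac{24787}{49463} = - \frac{8640}{-1577 + 57 i} - \frac{24787}{49463} = - 8640 \frac{-1577 - 57 i}{2490178} - \frac{24787}{49463} = - \frac{4320 \left(-1577 - 57 i\right)}{1245089} - \frac{24787}{49463} = - \frac{24787}{49463} - \frac{4320 \left(-1577 - 57 i\right)}{1245089}$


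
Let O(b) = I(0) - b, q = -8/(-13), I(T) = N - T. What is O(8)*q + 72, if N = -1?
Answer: 864/13 ≈ 66.462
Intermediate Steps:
I(T) = -1 - T
q = 8/13 (q = -8*(-1/13) = 8/13 ≈ 0.61539)
O(b) = -1 - b (O(b) = (-1 - 1*0) - b = (-1 + 0) - b = -1 - b)
O(8)*q + 72 = (-1 - 1*8)*(8/13) + 72 = (-1 - 8)*(8/13) + 72 = -9*8/13 + 72 = -72/13 + 72 = 864/13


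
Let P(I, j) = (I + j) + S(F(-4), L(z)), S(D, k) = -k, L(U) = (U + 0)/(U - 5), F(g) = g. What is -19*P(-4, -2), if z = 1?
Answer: 437/4 ≈ 109.25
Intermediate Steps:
L(U) = U/(-5 + U)
P(I, j) = ¼ + I + j (P(I, j) = (I + j) - 1/(-5 + 1) = (I + j) - 1/(-4) = (I + j) - (-1)/4 = (I + j) - 1*(-¼) = (I + j) + ¼ = ¼ + I + j)
-19*P(-4, -2) = -19*(¼ - 4 - 2) = -19*(-23/4) = 437/4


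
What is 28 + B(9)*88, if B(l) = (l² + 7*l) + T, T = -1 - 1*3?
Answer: 12348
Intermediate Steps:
T = -4 (T = -1 - 3 = -4)
B(l) = -4 + l² + 7*l (B(l) = (l² + 7*l) - 4 = -4 + l² + 7*l)
28 + B(9)*88 = 28 + (-4 + 9² + 7*9)*88 = 28 + (-4 + 81 + 63)*88 = 28 + 140*88 = 28 + 12320 = 12348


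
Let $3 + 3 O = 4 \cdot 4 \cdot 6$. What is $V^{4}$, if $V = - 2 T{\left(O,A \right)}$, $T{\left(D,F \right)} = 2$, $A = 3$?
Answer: $256$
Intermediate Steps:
$O = 31$ ($O = -1 + \frac{4 \cdot 4 \cdot 6}{3} = -1 + \frac{16 \cdot 6}{3} = -1 + \frac{1}{3} \cdot 96 = -1 + 32 = 31$)
$V = -4$ ($V = \left(-2\right) 2 = -4$)
$V^{4} = \left(-4\right)^{4} = 256$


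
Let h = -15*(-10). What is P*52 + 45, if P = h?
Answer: 7845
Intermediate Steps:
h = 150
P = 150
P*52 + 45 = 150*52 + 45 = 7800 + 45 = 7845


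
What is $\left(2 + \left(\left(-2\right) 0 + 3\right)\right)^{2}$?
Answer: $25$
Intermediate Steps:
$\left(2 + \left(\left(-2\right) 0 + 3\right)\right)^{2} = \left(2 + \left(0 + 3\right)\right)^{2} = \left(2 + 3\right)^{2} = 5^{2} = 25$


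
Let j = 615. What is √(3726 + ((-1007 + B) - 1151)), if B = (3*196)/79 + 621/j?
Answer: √413468925335/16195 ≈ 39.705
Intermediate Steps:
B = 136893/16195 (B = (3*196)/79 + 621/615 = 588*(1/79) + 621*(1/615) = 588/79 + 207/205 = 136893/16195 ≈ 8.4528)
√(3726 + ((-1007 + B) - 1151)) = √(3726 + ((-1007 + 136893/16195) - 1151)) = √(3726 + (-16171472/16195 - 1151)) = √(3726 - 34811917/16195) = √(25530653/16195) = √413468925335/16195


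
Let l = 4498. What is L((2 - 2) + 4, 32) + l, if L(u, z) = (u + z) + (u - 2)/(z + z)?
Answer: 145089/32 ≈ 4534.0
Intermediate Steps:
L(u, z) = u + z + (-2 + u)/(2*z) (L(u, z) = (u + z) + (-2 + u)/((2*z)) = (u + z) + (-2 + u)*(1/(2*z)) = (u + z) + (-2 + u)/(2*z) = u + z + (-2 + u)/(2*z))
L((2 - 2) + 4, 32) + l = (-1 + ((2 - 2) + 4)/2 + 32*(((2 - 2) + 4) + 32))/32 + 4498 = (-1 + (0 + 4)/2 + 32*((0 + 4) + 32))/32 + 4498 = (-1 + (½)*4 + 32*(4 + 32))/32 + 4498 = (-1 + 2 + 32*36)/32 + 4498 = (-1 + 2 + 1152)/32 + 4498 = (1/32)*1153 + 4498 = 1153/32 + 4498 = 145089/32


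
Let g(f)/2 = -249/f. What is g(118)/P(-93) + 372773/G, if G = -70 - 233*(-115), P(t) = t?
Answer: 684019992/48880025 ≈ 13.994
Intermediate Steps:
g(f) = -498/f (g(f) = 2*(-249/f) = -498/f)
G = 26725 (G = -70 + 26795 = 26725)
g(118)/P(-93) + 372773/G = -498/118/(-93) + 372773/26725 = -498*1/118*(-1/93) + 372773*(1/26725) = -249/59*(-1/93) + 372773/26725 = 83/1829 + 372773/26725 = 684019992/48880025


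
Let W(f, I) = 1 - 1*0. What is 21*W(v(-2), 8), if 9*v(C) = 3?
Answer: 21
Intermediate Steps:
v(C) = 1/3 (v(C) = (1/9)*3 = 1/3)
W(f, I) = 1 (W(f, I) = 1 + 0 = 1)
21*W(v(-2), 8) = 21*1 = 21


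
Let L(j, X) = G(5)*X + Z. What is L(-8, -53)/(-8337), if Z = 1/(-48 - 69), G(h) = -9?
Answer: -55808/975429 ≈ -0.057214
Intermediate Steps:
Z = -1/117 (Z = 1/(-117) = -1/117 ≈ -0.0085470)
L(j, X) = -1/117 - 9*X (L(j, X) = -9*X - 1/117 = -1/117 - 9*X)
L(-8, -53)/(-8337) = (-1/117 - 9*(-53))/(-8337) = (-1/117 + 477)*(-1/8337) = (55808/117)*(-1/8337) = -55808/975429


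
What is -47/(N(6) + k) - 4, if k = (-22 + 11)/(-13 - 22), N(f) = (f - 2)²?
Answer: -3929/571 ≈ -6.8809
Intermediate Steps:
N(f) = (-2 + f)²
k = 11/35 (k = -11/(-35) = -11*(-1/35) = 11/35 ≈ 0.31429)
-47/(N(6) + k) - 4 = -47/((-2 + 6)² + 11/35) - 4 = -47/(4² + 11/35) - 4 = -47/(16 + 11/35) - 4 = -47/(571/35) - 4 = (35/571)*(-47) - 4 = -1645/571 - 4 = -3929/571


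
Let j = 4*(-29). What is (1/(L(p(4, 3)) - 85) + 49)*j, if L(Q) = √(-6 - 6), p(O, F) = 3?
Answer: -41125248/7237 + 232*I*√3/7237 ≈ -5682.6 + 0.055525*I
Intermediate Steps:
L(Q) = 2*I*√3 (L(Q) = √(-12) = 2*I*√3)
j = -116
(1/(L(p(4, 3)) - 85) + 49)*j = (1/(2*I*√3 - 85) + 49)*(-116) = (1/(-85 + 2*I*√3) + 49)*(-116) = (49 + 1/(-85 + 2*I*√3))*(-116) = -5684 - 116/(-85 + 2*I*√3)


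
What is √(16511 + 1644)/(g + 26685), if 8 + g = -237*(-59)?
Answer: √18155/40660 ≈ 0.0033138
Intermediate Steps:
g = 13975 (g = -8 - 237*(-59) = -8 + 13983 = 13975)
√(16511 + 1644)/(g + 26685) = √(16511 + 1644)/(13975 + 26685) = √18155/40660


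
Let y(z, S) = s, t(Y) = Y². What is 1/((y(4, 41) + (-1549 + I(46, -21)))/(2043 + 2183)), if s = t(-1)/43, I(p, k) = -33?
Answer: -181718/68025 ≈ -2.6713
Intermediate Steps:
s = 1/43 (s = (-1)²/43 = 1*(1/43) = 1/43 ≈ 0.023256)
y(z, S) = 1/43
1/((y(4, 41) + (-1549 + I(46, -21)))/(2043 + 2183)) = 1/((1/43 + (-1549 - 33))/(2043 + 2183)) = 1/((1/43 - 1582)/4226) = 1/(-68025/43*1/4226) = 1/(-68025/181718) = -181718/68025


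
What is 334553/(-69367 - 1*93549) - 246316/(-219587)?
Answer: -33334672155/35774235692 ≈ -0.93181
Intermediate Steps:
334553/(-69367 - 1*93549) - 246316/(-219587) = 334553/(-69367 - 93549) - 246316*(-1/219587) = 334553/(-162916) + 246316/219587 = 334553*(-1/162916) + 246316/219587 = -334553/162916 + 246316/219587 = -33334672155/35774235692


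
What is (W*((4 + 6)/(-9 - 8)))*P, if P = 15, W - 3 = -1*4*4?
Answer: 1950/17 ≈ 114.71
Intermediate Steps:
W = -13 (W = 3 - 1*4*4 = 3 - 4*4 = 3 - 16 = -13)
(W*((4 + 6)/(-9 - 8)))*P = -13*(4 + 6)/(-9 - 8)*15 = -130/(-17)*15 = -130*(-1)/17*15 = -13*(-10/17)*15 = (130/17)*15 = 1950/17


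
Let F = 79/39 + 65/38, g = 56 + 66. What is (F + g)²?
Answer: 34722968281/2196324 ≈ 15810.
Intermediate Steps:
g = 122
F = 5537/1482 (F = 79*(1/39) + 65*(1/38) = 79/39 + 65/38 = 5537/1482 ≈ 3.7362)
(F + g)² = (5537/1482 + 122)² = (186341/1482)² = 34722968281/2196324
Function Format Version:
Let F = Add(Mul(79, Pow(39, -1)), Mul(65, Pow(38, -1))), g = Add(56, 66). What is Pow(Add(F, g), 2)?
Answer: Rational(34722968281, 2196324) ≈ 15810.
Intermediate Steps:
g = 122
F = Rational(5537, 1482) (F = Add(Mul(79, Rational(1, 39)), Mul(65, Rational(1, 38))) = Add(Rational(79, 39), Rational(65, 38)) = Rational(5537, 1482) ≈ 3.7362)
Pow(Add(F, g), 2) = Pow(Add(Rational(5537, 1482), 122), 2) = Pow(Rational(186341, 1482), 2) = Rational(34722968281, 2196324)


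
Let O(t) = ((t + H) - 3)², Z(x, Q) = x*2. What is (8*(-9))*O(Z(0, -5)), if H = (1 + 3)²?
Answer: -12168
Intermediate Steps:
H = 16 (H = 4² = 16)
Z(x, Q) = 2*x
O(t) = (13 + t)² (O(t) = ((t + 16) - 3)² = ((16 + t) - 3)² = (13 + t)²)
(8*(-9))*O(Z(0, -5)) = (8*(-9))*(13 + 2*0)² = -72*(13 + 0)² = -72*13² = -72*169 = -12168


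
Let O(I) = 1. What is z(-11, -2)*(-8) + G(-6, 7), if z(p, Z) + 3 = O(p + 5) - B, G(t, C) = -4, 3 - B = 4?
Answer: 4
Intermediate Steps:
B = -1 (B = 3 - 1*4 = 3 - 4 = -1)
z(p, Z) = -1 (z(p, Z) = -3 + (1 - 1*(-1)) = -3 + (1 + 1) = -3 + 2 = -1)
z(-11, -2)*(-8) + G(-6, 7) = -1*(-8) - 4 = 8 - 4 = 4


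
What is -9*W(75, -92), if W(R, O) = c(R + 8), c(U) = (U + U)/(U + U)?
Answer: -9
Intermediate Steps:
c(U) = 1 (c(U) = (2*U)/((2*U)) = (2*U)*(1/(2*U)) = 1)
W(R, O) = 1
-9*W(75, -92) = -9*1 = -9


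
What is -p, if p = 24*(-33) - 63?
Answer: 855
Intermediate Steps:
p = -855 (p = -792 - 63 = -855)
-p = -1*(-855) = 855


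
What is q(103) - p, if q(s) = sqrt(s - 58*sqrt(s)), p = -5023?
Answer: 5023 + sqrt(103 - 58*sqrt(103)) ≈ 5023.0 + 22.037*I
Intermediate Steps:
q(103) - p = sqrt(103 - 58*sqrt(103)) - 1*(-5023) = sqrt(103 - 58*sqrt(103)) + 5023 = 5023 + sqrt(103 - 58*sqrt(103))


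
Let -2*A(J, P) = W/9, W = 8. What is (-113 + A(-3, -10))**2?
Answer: 1042441/81 ≈ 12870.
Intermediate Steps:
A(J, P) = -4/9
(-113 + A(-3, -10))**2 = (-113 - 4/9)**2 = (-1021/9)**2 = 1042441/81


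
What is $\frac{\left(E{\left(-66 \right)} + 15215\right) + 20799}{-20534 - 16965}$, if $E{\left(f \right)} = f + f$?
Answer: $- \frac{466}{487} \approx -0.95688$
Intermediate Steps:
$E{\left(f \right)} = 2 f$
$\frac{\left(E{\left(-66 \right)} + 15215\right) + 20799}{-20534 - 16965} = \frac{\left(2 \left(-66\right) + 15215\right) + 20799}{-20534 - 16965} = \frac{\left(-132 + 15215\right) + 20799}{-37499} = \left(15083 + 20799\right) \left(- \frac{1}{37499}\right) = 35882 \left(- \frac{1}{37499}\right) = - \frac{466}{487}$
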